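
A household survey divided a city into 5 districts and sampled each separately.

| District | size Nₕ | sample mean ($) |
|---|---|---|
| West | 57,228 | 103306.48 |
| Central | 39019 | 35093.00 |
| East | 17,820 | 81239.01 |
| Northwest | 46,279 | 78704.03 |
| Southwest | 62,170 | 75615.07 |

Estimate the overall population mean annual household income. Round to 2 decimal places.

x̄_st = (Σ Nₕx̄ₕ) / (Σ Nₕ) = (57228·103306.48 + 39019·35093.00 + 17820·81239.01 + 46279·78704.03 + 62170·75615.07) / 222516
= 17072328868.91 / 222516 = 76724.0507... → 76724.05.

76724.05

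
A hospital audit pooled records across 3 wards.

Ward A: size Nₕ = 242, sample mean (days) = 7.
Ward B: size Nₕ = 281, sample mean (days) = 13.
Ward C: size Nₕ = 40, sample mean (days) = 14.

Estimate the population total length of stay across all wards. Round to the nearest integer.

A: 242·7 = 1694
B: 281·13 = 3653
C: 40·14 = 560
τ̂ = Σ Nₕx̄ₕ = 5907.

5907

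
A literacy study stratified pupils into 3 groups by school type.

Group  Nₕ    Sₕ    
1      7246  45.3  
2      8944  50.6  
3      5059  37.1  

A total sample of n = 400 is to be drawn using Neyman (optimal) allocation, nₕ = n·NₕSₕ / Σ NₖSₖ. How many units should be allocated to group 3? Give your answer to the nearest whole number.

78

Σ NₕSₕ = 7246·45.3 + 8944·50.6 + 5059·37.1 = 968499.1.
Share for 3: 187688.9/968499.1 = 0.19379.
n_3 = 400 × 0.19379 = 77.517... → 78.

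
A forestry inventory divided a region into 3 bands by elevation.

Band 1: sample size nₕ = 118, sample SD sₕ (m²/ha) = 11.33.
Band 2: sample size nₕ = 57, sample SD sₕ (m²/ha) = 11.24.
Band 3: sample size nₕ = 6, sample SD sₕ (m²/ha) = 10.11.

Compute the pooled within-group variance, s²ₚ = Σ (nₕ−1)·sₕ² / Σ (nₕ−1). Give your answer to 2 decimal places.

1: (118−1)·11.33² = 117·128.3689 = 15019.1613
2: (57−1)·11.24² = 56·126.3376 = 7074.9056
3: (6−1)·10.11² = 5·102.2121 = 511.0605
Numerator = 22605.1274; denominator = Σ(nₕ−1) = 178.
s²ₚ = 22605.1274/178 = 126.9951... → 127.00.

127.00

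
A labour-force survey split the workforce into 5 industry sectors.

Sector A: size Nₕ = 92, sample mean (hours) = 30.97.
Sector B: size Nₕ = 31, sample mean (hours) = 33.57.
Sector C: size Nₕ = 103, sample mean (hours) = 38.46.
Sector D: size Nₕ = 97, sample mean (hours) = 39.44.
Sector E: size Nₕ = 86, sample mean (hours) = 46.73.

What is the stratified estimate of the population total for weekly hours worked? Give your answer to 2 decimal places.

Estimate total by summing Nₕ·x̄ₕ over strata.
92·30.97 + 31·33.57 + 103·38.46 + 97·39.44 + 86·46.73 = 2849.24 + 1040.67 + 3961.38 + 3825.68 + 4018.78 = 15695.75.

15695.75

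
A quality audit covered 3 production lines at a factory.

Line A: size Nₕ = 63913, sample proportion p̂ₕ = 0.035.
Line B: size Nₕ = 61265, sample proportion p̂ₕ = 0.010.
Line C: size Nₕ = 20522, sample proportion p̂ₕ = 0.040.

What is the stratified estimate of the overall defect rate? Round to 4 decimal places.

0.0252

N = 63913 + 61265 + 20522 = 145700.
Overall proportion = Σ (Nₕ/N)·p̂ₕ.
Σ Nₕp̂ₕ = 2236.955 + 612.65 + 820.88 = 3670.485.
3670.485 / 145700 = 0.025192... → 0.0252.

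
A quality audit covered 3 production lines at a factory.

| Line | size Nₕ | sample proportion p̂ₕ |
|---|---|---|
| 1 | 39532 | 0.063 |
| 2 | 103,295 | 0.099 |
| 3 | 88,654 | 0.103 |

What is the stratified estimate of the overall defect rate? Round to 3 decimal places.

0.094

Wₕ = Nₕ/N with N = 231481: 0.1708, 0.4462, 0.3830.
p̂_st = 0.1708·0.063 + 0.4462·0.099 + 0.3830·0.103 ≈ 0.09438... → 0.094.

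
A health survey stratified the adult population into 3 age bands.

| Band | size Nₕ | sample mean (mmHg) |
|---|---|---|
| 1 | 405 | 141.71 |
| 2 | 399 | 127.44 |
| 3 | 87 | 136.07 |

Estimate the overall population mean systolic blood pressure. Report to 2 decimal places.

N = 405 + 399 + 87 = 891.
Weight each subgroup mean by Nₕ/N and sum.
Σ Nₕx̄ₕ = 405·141.71 + 399·127.44 + 87·136.07 = 57392.55 + 50848.56 + 11838.09 = 120079.2.
Divide by N: 120079.2 / 891 = 134.7690... → 134.77.

134.77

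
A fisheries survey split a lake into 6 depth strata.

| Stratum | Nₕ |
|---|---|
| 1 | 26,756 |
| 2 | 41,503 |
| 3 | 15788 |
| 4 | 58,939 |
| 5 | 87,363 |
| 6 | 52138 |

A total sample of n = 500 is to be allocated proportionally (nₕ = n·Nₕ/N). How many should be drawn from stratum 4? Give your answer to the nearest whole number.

N = 26756 + 41503 + 15788 + 58939 + 87363 + 52138 = 282487.
n_4 = 500·58939/282487 = 104.322... → 104.

104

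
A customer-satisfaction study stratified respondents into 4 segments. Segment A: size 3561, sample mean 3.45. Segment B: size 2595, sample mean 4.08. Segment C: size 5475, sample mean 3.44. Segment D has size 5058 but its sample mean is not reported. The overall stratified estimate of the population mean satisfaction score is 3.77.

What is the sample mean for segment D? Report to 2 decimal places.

4.19

N = 3561 + 2595 + 5475 + 5058 = 16689.
Overall total = μ·N = 3.77·16689 = 62917.53.
Subtract the known strata: 3561·3.45 + 2595·4.08 + 5475·3.44 = 41707.05.
Remaining total for segment D: 62917.53 − 41707.05 = 21210.48.
Divide by its size: 21210.48 / 5058 = 4.1935... → 4.19.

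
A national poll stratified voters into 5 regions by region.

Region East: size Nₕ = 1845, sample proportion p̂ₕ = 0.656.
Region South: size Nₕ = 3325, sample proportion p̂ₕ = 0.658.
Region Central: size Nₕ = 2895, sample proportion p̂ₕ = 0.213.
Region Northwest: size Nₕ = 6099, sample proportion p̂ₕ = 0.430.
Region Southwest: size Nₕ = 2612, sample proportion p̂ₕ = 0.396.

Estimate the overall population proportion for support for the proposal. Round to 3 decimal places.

0.457

N = 1845 + 3325 + 2895 + 6099 + 2612 = 16776.
Overall proportion = Σ (Nₕ/N)·p̂ₕ.
Σ Nₕp̂ₕ = 1210.32 + 2187.85 + 616.635 + 2622.57 + 1034.352 = 7671.727.
7671.727 / 16776 = 0.45730... → 0.457.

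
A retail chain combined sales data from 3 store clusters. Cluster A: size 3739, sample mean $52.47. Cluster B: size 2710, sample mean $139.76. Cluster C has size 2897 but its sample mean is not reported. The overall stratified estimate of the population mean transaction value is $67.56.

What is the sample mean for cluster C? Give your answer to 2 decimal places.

19.50

N = 3739 + 2710 + 2897 = 9346.
Overall total = μ·N = 67.56·9346 = 631415.76.
Subtract the known strata: 3739·52.47 + 2710·139.76 = 574934.93.
Remaining total for cluster C: 631415.76 − 574934.93 = 56480.83.
Divide by its size: 56480.83 / 2897 = 19.4963... → 19.50.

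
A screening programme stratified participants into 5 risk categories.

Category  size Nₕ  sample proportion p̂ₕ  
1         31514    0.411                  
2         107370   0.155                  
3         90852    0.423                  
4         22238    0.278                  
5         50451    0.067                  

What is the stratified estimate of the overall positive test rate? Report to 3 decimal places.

0.257

Wₕ = Nₕ/N with N = 302425: 0.1042, 0.3550, 0.3004, 0.0735, 0.1668.
p̂_st = 0.1042·0.411 + 0.3550·0.155 + 0.3004·0.423 + 0.0735·0.278 + 0.1668·0.067 ≈ 0.25655... → 0.257.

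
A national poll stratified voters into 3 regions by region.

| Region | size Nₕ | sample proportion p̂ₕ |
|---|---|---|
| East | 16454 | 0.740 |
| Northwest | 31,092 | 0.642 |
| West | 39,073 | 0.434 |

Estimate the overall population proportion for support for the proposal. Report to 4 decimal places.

N = 16454 + 31092 + 39073 = 86619.
Overall proportion = Σ (Nₕ/N)·p̂ₕ.
Σ Nₕp̂ₕ = 12175.96 + 19961.064 + 16957.682 = 49094.706.
49094.706 / 86619 = 0.566789... → 0.5668.

0.5668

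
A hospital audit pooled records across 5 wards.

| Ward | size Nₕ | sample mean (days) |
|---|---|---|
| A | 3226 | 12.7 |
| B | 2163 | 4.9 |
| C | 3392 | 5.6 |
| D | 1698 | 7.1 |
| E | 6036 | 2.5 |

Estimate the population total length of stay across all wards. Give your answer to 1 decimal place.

97709.9

Estimate total by summing Nₕ·x̄ₕ over strata.
3226·12.7 + 2163·4.9 + 3392·5.6 + 1698·7.1 + 6036·2.5 = 40970.2 + 10598.7 + 18995.2 + 12055.8 + 15090 = 97709.9.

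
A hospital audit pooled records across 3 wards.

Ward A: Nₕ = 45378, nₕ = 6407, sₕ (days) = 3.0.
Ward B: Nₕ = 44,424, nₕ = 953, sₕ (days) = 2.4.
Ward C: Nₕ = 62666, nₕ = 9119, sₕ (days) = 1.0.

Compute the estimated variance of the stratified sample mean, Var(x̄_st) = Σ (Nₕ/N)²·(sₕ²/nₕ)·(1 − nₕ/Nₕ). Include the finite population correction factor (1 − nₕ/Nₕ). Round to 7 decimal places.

0.0006248

N = 152468. Term for each stratum: Wₕ²sₕ²/nₕ·(1−nₕ/Nₕ).
Var(x̄_st) = 0.0001068605 + 0.0005020991 + 0.0000158293 = 0.0006247890 → 0.0006248.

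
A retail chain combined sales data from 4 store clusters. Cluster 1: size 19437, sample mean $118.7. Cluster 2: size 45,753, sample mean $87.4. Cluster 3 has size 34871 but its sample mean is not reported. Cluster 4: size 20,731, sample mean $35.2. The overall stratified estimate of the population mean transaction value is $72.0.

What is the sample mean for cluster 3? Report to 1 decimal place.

N = 19437 + 45753 + 34871 + 20731 = 120792.
Overall total = μ·N = 72.0·120792 = 8697024.
Subtract the known strata: 19437·118.7 + 45753·87.4 + 20731·35.2 = 7035715.3.
Remaining total for cluster 3: 8697024 − 7035715.3 = 1661308.7.
Divide by its size: 1661308.7 / 34871 = 47.642... → 47.6.

47.6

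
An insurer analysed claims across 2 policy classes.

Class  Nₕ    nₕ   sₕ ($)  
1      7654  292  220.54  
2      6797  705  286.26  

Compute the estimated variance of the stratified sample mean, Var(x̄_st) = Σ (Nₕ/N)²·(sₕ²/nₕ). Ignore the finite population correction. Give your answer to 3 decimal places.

N = 14451; Wₕ = Nₕ/N.
class 1: (7654/14451)²·220.54²/292 = 46.727549
class 2: (6797/14451)²·286.26²/705 = 25.714078
Sum = 72.441627 → 72.442.

72.442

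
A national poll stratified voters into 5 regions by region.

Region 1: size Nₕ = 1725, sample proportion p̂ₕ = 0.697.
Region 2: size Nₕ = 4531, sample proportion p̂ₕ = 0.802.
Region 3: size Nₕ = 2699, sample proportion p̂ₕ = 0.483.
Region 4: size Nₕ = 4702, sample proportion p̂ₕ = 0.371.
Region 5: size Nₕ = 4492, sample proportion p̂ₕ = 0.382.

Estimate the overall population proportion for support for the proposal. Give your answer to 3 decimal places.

N = 1725 + 4531 + 2699 + 4702 + 4492 = 18149.
Overall proportion = Σ (Nₕ/N)·p̂ₕ.
Σ Nₕp̂ₕ = 1202.325 + 3633.862 + 1303.617 + 1744.442 + 1715.944 = 9600.19.
9600.19 / 18149 = 0.52897... → 0.529.

0.529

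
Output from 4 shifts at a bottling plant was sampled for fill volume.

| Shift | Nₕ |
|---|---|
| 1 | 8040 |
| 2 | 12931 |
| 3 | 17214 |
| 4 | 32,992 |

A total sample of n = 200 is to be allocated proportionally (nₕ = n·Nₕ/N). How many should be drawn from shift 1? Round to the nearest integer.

23

N = 8040 + 12931 + 17214 + 32992 = 71177.
n_1 = 200·8040/71177 = 22.592... → 23.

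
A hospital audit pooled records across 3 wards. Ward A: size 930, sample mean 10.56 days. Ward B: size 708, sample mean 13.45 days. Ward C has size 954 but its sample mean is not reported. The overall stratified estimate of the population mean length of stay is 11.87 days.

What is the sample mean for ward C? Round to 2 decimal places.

11.97

N = 930 + 708 + 954 = 2592.
Overall total = μ·N = 11.87·2592 = 30767.04.
Subtract the known strata: 930·10.56 + 708·13.45 = 19343.4.
Remaining total for ward C: 30767.04 − 19343.4 = 11423.64.
Divide by its size: 11423.64 / 954 = 11.9745... → 11.97.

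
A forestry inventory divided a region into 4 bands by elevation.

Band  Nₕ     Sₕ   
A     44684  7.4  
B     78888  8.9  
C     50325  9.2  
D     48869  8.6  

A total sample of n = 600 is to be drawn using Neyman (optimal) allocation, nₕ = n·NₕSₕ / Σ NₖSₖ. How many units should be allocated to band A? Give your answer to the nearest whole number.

Σ NₕSₕ = 44684·7.4 + 78888·8.9 + 50325·9.2 + 48869·8.6 = 1916028.2.
Share for A: 330661.6/1916028.2 = 0.17258.
n_A = 600 × 0.17258 = 103.546... → 104.

104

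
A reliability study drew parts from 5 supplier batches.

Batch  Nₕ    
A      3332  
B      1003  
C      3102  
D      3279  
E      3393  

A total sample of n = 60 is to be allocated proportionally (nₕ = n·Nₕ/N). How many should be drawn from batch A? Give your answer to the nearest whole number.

Share of batch A = 3332/14109 = 0.23616.
Allocate 60 × 0.23616 = 14.170... → 14.

14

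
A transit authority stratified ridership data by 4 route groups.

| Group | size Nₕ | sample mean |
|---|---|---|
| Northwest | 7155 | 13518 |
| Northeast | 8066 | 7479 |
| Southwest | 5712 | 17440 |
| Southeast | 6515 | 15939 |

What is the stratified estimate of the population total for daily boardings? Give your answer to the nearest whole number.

Population total = Σ Nₕ·x̄ₕ (each stratum's size times its mean).
7155·13518 + 8066·7479 + 5712·17440 + 6515·15939 = 96721290 + 60325614 + 99617280 + 103842585 = 360506769.

360506769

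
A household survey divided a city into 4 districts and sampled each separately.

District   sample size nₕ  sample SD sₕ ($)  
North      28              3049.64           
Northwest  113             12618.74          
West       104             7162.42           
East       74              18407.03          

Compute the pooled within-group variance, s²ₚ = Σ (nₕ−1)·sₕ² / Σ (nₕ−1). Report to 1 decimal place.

152707476.6

Degrees of freedom: 27 + 112 + 103 + 73 = 315.
Σ(nₕ−1)sₕ² = 27·9300304.1296 + 112·159232599.1876 + 103·51300260.2564 + 73·338818753.4209 = 48102855126.6453.
s²ₚ = 48102855126.6453 / 315 = 152707476.593... → 152707476.6.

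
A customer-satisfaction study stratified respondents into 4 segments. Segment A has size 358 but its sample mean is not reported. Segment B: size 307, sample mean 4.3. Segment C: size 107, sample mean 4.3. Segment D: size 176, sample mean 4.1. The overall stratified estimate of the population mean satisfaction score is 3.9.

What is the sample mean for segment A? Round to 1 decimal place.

Σ Nₕx̄ₕ = N·μ, so 358·x̄_A = 948·3.9 − (307·4.3 + 107·4.3 + 176·4.1).
= 3697.2 − 2501.8 = 1195.4.
x̄_A = 1195.4 / 358 = 3.339... → 3.3.

3.3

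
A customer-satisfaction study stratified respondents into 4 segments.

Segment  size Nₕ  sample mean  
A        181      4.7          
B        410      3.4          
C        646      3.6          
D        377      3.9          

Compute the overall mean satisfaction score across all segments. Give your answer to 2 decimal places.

3.74

N = 181 + 410 + 646 + 377 = 1614.
The stratified mean weights each stratum mean by its population share Nₕ/N.
Σ Nₕx̄ₕ = 181·4.7 + 410·3.4 + 646·3.6 + 377·3.9 = 850.7 + 1394 + 2325.6 + 1470.3 = 6040.6.
Divide by N: 6040.6 / 1614 = 3.7426... → 3.74.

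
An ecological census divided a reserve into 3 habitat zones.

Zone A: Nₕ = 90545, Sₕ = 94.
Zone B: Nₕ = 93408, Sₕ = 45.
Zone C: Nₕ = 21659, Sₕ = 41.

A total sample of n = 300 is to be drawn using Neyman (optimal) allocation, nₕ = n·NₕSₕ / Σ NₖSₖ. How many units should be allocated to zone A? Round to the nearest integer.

Σ NₕSₕ = 90545·94 + 93408·45 + 21659·41 = 13602609.
Share for A: 8511230/13602609 = 0.62571.
n_A = 300 × 0.62571 = 187.712... → 188.

188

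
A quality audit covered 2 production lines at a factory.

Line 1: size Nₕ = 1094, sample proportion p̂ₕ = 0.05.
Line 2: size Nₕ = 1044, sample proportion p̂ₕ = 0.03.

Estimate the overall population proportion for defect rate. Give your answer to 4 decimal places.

0.0402

Wₕ = Nₕ/N with N = 2138: 0.5117, 0.4883.
p̂_st = 0.5117·0.05 + 0.4883·0.03 ≈ 0.040234... → 0.0402.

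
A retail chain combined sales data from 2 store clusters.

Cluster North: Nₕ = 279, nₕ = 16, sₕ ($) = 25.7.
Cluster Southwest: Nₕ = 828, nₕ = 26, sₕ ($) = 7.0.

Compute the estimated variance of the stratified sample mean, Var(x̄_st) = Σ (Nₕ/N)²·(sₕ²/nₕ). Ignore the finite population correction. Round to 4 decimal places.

3.6765

N = 1107. Term for each stratum: Wₕ²sₕ²/nₕ.
Var(x̄_st) = 2.6221615 + 1.0543582 = 3.6765196 → 3.6765.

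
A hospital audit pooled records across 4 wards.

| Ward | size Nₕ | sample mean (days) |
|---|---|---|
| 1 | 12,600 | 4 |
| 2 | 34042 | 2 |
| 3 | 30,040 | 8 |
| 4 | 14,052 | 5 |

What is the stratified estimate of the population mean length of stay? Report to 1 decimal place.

4.7

x̄_st = (Σ Nₕx̄ₕ) / (Σ Nₕ) = (12600·4 + 34042·2 + 30040·8 + 14052·5) / 90734
= 429064 / 90734 = 4.729... → 4.7.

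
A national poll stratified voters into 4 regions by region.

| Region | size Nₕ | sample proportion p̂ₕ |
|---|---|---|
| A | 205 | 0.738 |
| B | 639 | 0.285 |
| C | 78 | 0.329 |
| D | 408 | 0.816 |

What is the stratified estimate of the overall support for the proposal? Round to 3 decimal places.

0.520

Wₕ = Nₕ/N with N = 1330: 0.1541, 0.4805, 0.0586, 0.3068.
p̂_st = 0.1541·0.738 + 0.4805·0.285 + 0.0586·0.329 + 0.3068·0.816 ≈ 0.52030... → 0.520.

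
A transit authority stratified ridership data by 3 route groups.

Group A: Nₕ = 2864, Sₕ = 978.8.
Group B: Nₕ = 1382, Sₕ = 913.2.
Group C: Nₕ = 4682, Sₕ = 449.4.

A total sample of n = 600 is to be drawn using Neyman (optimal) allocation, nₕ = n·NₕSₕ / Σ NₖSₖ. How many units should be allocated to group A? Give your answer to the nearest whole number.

273

A: NₕSₕ = 2864·978.8 = 2803283.2
B: NₕSₕ = 1382·913.2 = 1262042.4
C: NₕSₕ = 4682·449.4 = 2104090.8
Σ NₕSₕ = 6169416.4.
n_A = 600·2803283.2/6169416.4 = 272.630... → 273.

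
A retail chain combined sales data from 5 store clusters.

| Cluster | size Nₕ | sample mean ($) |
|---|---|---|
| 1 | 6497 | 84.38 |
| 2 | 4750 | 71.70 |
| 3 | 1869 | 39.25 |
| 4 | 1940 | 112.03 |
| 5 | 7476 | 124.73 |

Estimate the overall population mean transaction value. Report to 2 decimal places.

93.73

N = 22532; weights Wₕ = Nₕ/N = (0.2883, 0.2108, 0.0829, 0.0861, 0.3318).
x̄_st = Σ Wₕ·x̄ₕ = 0.2883·84.38 + 0.2108·71.70 + 0.0829·39.25 + 0.0861·112.03 + 0.3318·124.73 ≈ 93.7320...
→ 93.73.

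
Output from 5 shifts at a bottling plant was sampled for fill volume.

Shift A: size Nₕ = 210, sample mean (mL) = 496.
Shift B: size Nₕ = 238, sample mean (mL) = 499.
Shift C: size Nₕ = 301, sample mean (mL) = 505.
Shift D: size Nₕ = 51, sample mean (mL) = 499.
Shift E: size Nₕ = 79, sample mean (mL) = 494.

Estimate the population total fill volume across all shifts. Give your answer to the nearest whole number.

A: 210·496 = 104160
B: 238·499 = 118762
C: 301·505 = 152005
D: 51·499 = 25449
E: 79·494 = 39026
τ̂ = Σ Nₕx̄ₕ = 439402.

439402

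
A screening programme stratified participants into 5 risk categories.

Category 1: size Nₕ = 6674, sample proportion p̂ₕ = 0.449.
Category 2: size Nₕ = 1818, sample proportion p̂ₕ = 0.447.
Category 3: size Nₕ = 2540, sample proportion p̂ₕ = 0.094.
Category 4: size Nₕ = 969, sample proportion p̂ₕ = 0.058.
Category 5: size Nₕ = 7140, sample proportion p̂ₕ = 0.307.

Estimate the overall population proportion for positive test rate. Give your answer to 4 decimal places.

Wₕ = Nₕ/N with N = 19141: 0.3487, 0.0950, 0.1327, 0.0506, 0.3730.
p̂_st = 0.3487·0.449 + 0.0950·0.447 + 0.1327·0.094 + 0.0506·0.058 + 0.3730·0.307 ≈ 0.328939... → 0.3289.

0.3289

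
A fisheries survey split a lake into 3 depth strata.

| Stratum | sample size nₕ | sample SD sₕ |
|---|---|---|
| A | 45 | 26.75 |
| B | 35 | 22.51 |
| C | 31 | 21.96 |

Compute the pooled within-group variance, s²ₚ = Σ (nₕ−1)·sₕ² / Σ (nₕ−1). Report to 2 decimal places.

Degrees of freedom: 44 + 34 + 30 = 108.
Σ(nₕ−1)sₕ² = 44·715.5625 + 34·506.7001 + 30·482.2416 = 63179.8014.
s²ₚ = 63179.8014 / 108 = 584.9982... → 585.00.

585.00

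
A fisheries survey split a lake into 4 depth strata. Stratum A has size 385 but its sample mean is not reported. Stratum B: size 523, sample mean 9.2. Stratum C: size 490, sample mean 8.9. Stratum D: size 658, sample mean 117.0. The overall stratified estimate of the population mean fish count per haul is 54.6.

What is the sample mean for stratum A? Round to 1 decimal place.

67.8

Σ Nₕx̄ₕ = N·μ, so 385·x̄_A = 2056·54.6 − (523·9.2 + 490·8.9 + 658·117.0).
= 112257.6 − 86158.6 = 26099.
x̄_A = 26099 / 385 = 67.790... → 67.8.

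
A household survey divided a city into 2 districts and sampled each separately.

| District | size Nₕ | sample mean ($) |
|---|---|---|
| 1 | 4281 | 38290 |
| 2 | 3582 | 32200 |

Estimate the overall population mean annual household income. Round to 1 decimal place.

35515.7

N = 4281 + 3582 = 7863.
Overall mean = Σ (Nₕ/N)·x̄ₕ — weight by population share, not a simple average.
Σ Nₕx̄ₕ = 4281·38290 + 3582·32200 = 163919490 + 115340400 = 279259890.
Divide by N: 279259890 / 7863 = 35515.692... → 35515.7.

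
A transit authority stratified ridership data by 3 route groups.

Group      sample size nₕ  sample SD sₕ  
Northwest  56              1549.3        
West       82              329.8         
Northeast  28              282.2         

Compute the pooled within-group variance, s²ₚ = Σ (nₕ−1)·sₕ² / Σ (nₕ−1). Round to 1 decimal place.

Northwest: (56−1)·1549.3² = 55·2400330.49 = 132018176.95
West: (82−1)·329.8² = 81·108768.04 = 8810211.24
Northeast: (28−1)·282.2² = 27·79636.84 = 2150194.68
Numerator = 142978582.87; denominator = Σ(nₕ−1) = 163.
s²ₚ = 142978582.87/163 = 877169.220... → 877169.2.

877169.2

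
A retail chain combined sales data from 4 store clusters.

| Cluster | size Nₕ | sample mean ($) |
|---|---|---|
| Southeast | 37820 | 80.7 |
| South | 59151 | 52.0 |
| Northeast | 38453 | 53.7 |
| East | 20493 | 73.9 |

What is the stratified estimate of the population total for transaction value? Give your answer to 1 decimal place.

9707284.8

Southeast: 37820·80.7 = 3052074
South: 59151·52.0 = 3075852
Northeast: 38453·53.7 = 2064926.1
East: 20493·73.9 = 1514432.7
τ̂ = Σ Nₕx̄ₕ = 9707284.8.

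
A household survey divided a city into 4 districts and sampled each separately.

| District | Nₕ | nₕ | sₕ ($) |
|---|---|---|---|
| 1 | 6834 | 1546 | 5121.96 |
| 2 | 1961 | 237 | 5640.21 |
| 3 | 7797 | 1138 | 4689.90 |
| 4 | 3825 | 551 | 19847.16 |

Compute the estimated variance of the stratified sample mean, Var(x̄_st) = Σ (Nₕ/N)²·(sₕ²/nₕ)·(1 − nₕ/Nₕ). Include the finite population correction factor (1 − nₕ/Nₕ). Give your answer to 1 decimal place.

N = 20417; Wₕ = Nₕ/N.
district 1: (6834/20417)²·5121.96²/1546·(1 − 1546/6834) = 1471.1110
district 2: (1961/20417)²·5640.21²/237·(1 − 237/1961) = 1088.6122
district 3: (7797/20417)²·4689.90²/1138·(1 − 1138/7797) = 2407.3409
district 4: (3825/20417)²·19847.16²/551·(1 − 551/3825) = 21476.8903
Sum = 26443.9544 → 26444.0.

26444.0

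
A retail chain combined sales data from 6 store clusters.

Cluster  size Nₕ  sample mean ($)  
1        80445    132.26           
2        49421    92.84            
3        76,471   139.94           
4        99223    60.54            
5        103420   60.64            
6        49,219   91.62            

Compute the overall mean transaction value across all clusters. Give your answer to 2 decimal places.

N = 458199; weights Wₕ = Nₕ/N = (0.1756, 0.1079, 0.1669, 0.2166, 0.2257, 0.1074).
x̄_st = Σ Wₕ·x̄ₕ = 0.1756·132.26 + 0.1079·92.84 + 0.1669·139.94 + 0.2166·60.54 + 0.2257·60.64 + 0.1074·91.62 ≈ 93.2282...
→ 93.23.

93.23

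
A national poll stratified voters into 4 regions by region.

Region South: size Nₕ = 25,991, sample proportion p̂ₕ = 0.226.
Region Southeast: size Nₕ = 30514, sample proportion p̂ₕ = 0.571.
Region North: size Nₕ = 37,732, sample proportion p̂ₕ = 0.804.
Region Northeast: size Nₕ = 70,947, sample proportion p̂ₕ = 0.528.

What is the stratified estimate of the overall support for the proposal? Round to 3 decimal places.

Wₕ = Nₕ/N with N = 165184: 0.1573, 0.1847, 0.2284, 0.4295.
p̂_st = 0.1573·0.226 + 0.1847·0.571 + 0.2284·0.804 + 0.4295·0.528 ≈ 0.55147... → 0.551.

0.551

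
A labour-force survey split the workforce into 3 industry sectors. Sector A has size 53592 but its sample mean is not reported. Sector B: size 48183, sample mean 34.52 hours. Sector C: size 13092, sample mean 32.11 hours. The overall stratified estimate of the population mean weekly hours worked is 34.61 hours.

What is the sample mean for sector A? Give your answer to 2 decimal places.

35.30

N = 53592 + 48183 + 13092 = 114867.
Overall total = μ·N = 34.61·114867 = 3975546.87.
Subtract the known strata: 48183·34.52 + 13092·32.11 = 2083661.28.
Remaining total for sector A: 3975546.87 − 2083661.28 = 1891885.59.
Divide by its size: 1891885.59 / 53592 = 35.3016... → 35.30.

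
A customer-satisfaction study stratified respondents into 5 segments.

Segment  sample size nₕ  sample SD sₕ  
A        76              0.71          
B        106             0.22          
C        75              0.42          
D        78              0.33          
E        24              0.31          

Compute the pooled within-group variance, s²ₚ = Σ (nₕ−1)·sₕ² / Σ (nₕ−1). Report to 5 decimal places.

A: (76−1)·0.71² = 75·0.5041 = 37.8075
B: (106−1)·0.22² = 105·0.0484 = 5.082
C: (75−1)·0.42² = 74·0.1764 = 13.0536
D: (78−1)·0.33² = 77·0.1089 = 8.3853
E: (24−1)·0.31² = 23·0.0961 = 2.2103
Numerator = 66.5387; denominator = Σ(nₕ−1) = 354.
s²ₚ = 66.5387/354 = 0.1879624... → 0.18796.

0.18796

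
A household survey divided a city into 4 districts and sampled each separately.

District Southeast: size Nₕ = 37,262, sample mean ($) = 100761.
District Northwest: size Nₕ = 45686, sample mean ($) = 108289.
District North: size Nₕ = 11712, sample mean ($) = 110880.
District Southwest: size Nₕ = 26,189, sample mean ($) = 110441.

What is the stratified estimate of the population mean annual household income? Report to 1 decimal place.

106685.3

x̄_st = (Σ Nₕx̄ₕ) / (Σ Nₕ) = (37262·100761 + 45686·108289 + 11712·110880 + 26189·110441) / 120849
= 12892813545 / 120849 = 106685.314... → 106685.3.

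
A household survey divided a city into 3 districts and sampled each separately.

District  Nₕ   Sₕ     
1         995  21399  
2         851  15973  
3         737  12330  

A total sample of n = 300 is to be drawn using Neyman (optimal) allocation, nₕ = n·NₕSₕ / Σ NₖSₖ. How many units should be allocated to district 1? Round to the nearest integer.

145

1: NₕSₕ = 995·21399 = 21292005
2: NₕSₕ = 851·15973 = 13593023
3: NₕSₕ = 737·12330 = 9087210
Σ NₕSₕ = 43972238.
n_1 = 300·21292005/43972238 = 145.264... → 145.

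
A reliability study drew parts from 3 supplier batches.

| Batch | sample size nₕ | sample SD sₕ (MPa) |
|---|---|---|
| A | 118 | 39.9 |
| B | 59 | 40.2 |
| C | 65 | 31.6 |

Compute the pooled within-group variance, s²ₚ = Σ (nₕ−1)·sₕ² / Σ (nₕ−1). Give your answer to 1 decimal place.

1438.9

A: (118−1)·39.9² = 117·1592.01 = 186265.17
B: (59−1)·40.2² = 58·1616.04 = 93730.32
C: (65−1)·31.6² = 64·998.56 = 63907.84
Numerator = 343903.33; denominator = Σ(nₕ−1) = 239.
s²ₚ = 343903.33/239 = 1438.926... → 1438.9.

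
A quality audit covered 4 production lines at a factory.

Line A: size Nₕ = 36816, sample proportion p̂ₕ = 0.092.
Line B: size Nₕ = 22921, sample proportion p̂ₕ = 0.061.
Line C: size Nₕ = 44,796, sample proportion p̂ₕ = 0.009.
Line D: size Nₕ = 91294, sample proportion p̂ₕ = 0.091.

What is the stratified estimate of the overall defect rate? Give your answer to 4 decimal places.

0.0689

Wₕ = Nₕ/N with N = 195827: 0.1880, 0.1170, 0.2288, 0.4662.
p̂_st = 0.1880·0.092 + 0.1170·0.061 + 0.2288·0.009 + 0.4662·0.091 ≈ 0.068919... → 0.0689.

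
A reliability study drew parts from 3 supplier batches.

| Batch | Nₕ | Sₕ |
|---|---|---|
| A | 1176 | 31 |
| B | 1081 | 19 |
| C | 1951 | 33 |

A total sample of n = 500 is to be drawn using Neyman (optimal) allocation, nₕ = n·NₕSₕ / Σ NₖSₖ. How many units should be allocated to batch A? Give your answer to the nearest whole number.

150

Σ NₕSₕ = 1176·31 + 1081·19 + 1951·33 = 121378.
Share for A: 36456/121378 = 0.30035.
n_A = 500 × 0.30035 = 150.175... → 150.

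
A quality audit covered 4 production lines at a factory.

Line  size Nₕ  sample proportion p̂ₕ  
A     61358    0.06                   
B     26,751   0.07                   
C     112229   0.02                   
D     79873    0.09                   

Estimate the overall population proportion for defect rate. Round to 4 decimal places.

0.0535

Wₕ = Nₕ/N with N = 280211: 0.2190, 0.0955, 0.4005, 0.2850.
p̂_st = 0.2190·0.06 + 0.0955·0.07 + 0.4005·0.02 + 0.2850·0.09 ≈ 0.053485... → 0.0535.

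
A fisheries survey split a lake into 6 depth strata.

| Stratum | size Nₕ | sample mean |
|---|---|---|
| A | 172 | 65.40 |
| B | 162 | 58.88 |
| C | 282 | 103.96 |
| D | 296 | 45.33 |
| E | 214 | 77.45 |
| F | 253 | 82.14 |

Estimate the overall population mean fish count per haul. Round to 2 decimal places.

N = 172 + 162 + 282 + 296 + 214 + 253 = 1379.
Overall mean = Σ (Nₕ/N)·x̄ₕ — weight by population share, not a simple average.
Σ Nₕx̄ₕ = 172·65.40 + 162·58.88 + 282·103.96 + 296·45.33 + 214·77.45 + 253·82.14 = 11248.8 + 9538.56 + 29316.72 + 13417.68 + 16574.3 + 20781.42 = 100877.48.
Divide by N: 100877.48 / 1379 = 73.1526... → 73.15.

73.15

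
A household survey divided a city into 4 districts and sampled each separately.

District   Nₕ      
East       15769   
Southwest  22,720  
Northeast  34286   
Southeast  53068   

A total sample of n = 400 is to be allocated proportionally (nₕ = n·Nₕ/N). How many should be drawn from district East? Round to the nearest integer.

50

Share of district East = 15769/125843 = 0.12531.
Allocate 400 × 0.12531 = 50.123... → 50.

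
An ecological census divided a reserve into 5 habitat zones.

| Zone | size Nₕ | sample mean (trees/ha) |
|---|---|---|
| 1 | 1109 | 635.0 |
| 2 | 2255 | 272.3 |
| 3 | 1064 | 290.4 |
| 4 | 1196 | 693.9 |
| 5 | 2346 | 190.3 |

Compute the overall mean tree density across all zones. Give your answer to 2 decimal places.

364.31

N = 7970; weights Wₕ = Nₕ/N = (0.1391, 0.2829, 0.1335, 0.1501, 0.2944).
x̄_st = Σ Wₕ·x̄ₕ = 0.1391·635.0 + 0.2829·272.3 + 0.1335·290.4 + 0.1501·693.9 + 0.2944·190.3 ≈ 364.3143...
→ 364.31.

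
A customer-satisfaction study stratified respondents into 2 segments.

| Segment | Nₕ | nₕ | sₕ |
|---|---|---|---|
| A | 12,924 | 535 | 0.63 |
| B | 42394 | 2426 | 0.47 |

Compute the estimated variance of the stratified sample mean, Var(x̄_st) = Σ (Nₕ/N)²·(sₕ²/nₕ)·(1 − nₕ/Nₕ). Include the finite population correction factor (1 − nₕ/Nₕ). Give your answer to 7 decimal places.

N = 55318; Wₕ = Nₕ/N.
segment A: (12924/55318)²·0.63²/535·(1 − 535/12924) = 0.0000388175
segment B: (42394/55318)²·0.47²/2426·(1 − 2426/42394) = 0.0000504184
Sum = 0.0000892359 → 0.0000892.

0.0000892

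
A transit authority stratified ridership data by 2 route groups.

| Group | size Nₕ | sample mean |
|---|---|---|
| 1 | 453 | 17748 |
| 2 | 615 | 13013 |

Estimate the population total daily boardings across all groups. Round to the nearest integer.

Estimate total by summing Nₕ·x̄ₕ over strata.
453·17748 + 615·13013 = 8039844 + 8002995 = 16042839.

16042839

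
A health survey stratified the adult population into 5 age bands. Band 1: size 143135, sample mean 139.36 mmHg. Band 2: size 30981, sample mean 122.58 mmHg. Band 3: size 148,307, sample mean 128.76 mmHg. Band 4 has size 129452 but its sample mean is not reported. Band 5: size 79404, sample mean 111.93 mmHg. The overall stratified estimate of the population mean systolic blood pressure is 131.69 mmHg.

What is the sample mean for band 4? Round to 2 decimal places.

Σ Nₕx̄ₕ = N·μ, so 129452·x̄_4 = 531279·131.69 − (143135·139.36 + 30981·122.58 + 148307·128.76 + 79404·111.93).
= 69964131.51 − 51728643.62 = 18235487.89.
x̄_4 = 18235487.89 / 129452 = 140.8668... → 140.87.

140.87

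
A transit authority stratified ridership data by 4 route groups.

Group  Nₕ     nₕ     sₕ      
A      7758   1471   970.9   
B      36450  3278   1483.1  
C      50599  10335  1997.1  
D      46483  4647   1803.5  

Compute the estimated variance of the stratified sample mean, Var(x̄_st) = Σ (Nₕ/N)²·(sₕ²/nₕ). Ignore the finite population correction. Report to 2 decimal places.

N = 141290; Wₕ = Nₕ/N.
group A: (7758/141290)²·970.9²/1471 = 1.93203
group B: (36450/141290)²·1483.1²/3278 = 44.65850
group C: (50599/141290)²·1997.1²/10335 = 49.49373
group D: (46483/141290)²·1803.5²/4647 = 75.75740
Sum = 171.84166 → 171.84.

171.84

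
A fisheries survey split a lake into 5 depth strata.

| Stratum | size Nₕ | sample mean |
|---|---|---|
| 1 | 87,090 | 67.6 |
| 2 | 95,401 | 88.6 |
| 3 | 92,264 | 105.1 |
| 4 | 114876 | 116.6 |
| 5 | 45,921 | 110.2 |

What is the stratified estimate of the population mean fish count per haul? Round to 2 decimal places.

97.56

N = 87090 + 95401 + 92264 + 114876 + 45921 = 435552.
Weight each subgroup mean by Nₕ/N and sum.
Σ Nₕx̄ₕ = 87090·67.6 + 95401·88.6 + 92264·105.1 + 114876·116.6 + 45921·110.2 = 5887284 + 8452528.6 + 9696946.4 + 13394541.6 + 5060494.2 = 42491794.8.
Divide by N: 42491794.8 / 435552 = 97.5585... → 97.56.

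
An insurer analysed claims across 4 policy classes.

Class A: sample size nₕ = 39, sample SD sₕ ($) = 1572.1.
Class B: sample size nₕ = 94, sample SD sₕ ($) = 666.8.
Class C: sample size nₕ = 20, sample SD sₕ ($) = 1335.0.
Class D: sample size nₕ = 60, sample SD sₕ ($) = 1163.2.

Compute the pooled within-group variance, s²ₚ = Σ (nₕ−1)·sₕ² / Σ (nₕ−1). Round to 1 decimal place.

Degrees of freedom: 38 + 93 + 19 + 59 = 209.
Σ(nₕ−1)sₕ² = 38·2471498.41 + 93·444622.24 + 19·1782225 + 59·1353034.24 = 248958103.06.
s²ₚ = 248958103.06 / 209 = 1191187.096... → 1191187.1.

1191187.1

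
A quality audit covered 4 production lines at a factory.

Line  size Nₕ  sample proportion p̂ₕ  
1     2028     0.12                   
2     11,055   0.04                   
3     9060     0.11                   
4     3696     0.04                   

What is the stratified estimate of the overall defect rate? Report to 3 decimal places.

0.071

Wₕ = Nₕ/N with N = 25839: 0.0785, 0.4278, 0.3506, 0.1430.
p̂_st = 0.0785·0.12 + 0.4278·0.04 + 0.3506·0.11 + 0.1430·0.04 ≈ 0.07082... → 0.071.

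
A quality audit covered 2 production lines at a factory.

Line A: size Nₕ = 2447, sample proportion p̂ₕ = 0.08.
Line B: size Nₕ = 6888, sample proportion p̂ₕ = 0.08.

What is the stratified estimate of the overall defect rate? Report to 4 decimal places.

Wₕ = Nₕ/N with N = 9335: 0.2621, 0.7379.
p̂_st = 0.2621·0.08 + 0.7379·0.08 ≈ 0.08 → 0.0800.

0.0800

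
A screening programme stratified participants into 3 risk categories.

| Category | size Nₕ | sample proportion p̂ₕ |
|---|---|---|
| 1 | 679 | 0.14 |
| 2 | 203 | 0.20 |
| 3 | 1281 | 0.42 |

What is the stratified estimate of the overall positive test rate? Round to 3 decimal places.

Wₕ = Nₕ/N with N = 2163: 0.3139, 0.0939, 0.5922.
p̂_st = 0.3139·0.14 + 0.0939·0.20 + 0.5922·0.42 ≈ 0.31146... → 0.311.

0.311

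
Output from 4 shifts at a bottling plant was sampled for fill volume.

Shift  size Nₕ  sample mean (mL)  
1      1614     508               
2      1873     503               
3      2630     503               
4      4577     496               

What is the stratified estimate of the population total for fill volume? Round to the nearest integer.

5355113

1: 1614·508 = 819912
2: 1873·503 = 942119
3: 2630·503 = 1322890
4: 4577·496 = 2270192
τ̂ = Σ Nₕx̄ₕ = 5355113.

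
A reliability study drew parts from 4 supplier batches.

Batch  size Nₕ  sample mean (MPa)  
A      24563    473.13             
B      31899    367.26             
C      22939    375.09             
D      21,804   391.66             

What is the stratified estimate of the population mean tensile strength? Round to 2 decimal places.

399.99

N = 101205; weights Wₕ = Nₕ/N = (0.2427, 0.3152, 0.2267, 0.2154).
x̄_st = Σ Wₕ·x̄ₕ = 0.2427·473.13 + 0.3152·367.26 + 0.2267·375.09 + 0.2154·391.66 ≈ 399.9868...
→ 399.99.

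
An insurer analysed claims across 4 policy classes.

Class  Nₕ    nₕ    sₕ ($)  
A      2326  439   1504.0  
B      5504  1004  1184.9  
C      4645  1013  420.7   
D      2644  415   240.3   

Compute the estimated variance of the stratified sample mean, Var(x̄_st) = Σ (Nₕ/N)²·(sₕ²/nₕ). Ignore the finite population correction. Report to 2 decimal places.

328.03

N = 15119; Wₕ = Nₕ/N.
class A: (2326/15119)²·1504.0²/439 = 121.95636
class B: (5504/15119)²·1184.9²/1004 = 185.32773
class C: (4645/15119)²·420.7²/1013 = 16.49153
class D: (2644/15119)²·240.3²/415 = 4.25536
Sum = 328.03097 → 328.03.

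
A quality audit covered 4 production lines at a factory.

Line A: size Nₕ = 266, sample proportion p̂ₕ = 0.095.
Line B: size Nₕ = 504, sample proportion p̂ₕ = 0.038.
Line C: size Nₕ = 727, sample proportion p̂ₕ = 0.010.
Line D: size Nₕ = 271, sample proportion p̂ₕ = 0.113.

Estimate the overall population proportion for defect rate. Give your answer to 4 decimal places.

Wₕ = Nₕ/N with N = 1768: 0.1505, 0.2851, 0.4112, 0.1533.
p̂_st = 0.1505·0.095 + 0.2851·0.038 + 0.4112·0.010 + 0.1533·0.113 ≈ 0.046558... → 0.0466.

0.0466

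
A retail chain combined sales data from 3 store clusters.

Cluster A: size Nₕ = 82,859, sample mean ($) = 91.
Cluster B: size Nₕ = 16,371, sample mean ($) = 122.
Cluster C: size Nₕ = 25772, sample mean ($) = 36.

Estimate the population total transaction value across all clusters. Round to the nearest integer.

Population total = Σ Nₕ·x̄ₕ (each stratum's size times its mean).
82859·91 + 16371·122 + 25772·36 = 7540169 + 1997262 + 927792 = 10465223.

10465223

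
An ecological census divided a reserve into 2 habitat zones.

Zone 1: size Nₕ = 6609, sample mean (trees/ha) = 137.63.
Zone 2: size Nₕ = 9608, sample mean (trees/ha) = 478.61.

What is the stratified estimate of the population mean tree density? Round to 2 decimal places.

339.65

x̄_st = (Σ Nₕx̄ₕ) / (Σ Nₕ) = (6609·137.63 + 9608·478.61) / 16217
= 5508081.55 / 16217 = 339.6486... → 339.65.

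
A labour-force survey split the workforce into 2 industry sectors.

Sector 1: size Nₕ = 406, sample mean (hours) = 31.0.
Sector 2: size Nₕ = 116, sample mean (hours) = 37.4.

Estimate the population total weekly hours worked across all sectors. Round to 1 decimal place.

Population total = Σ Nₕ·x̄ₕ (each stratum's size times its mean).
406·31.0 + 116·37.4 = 12586 + 4338.4 = 16924.4.

16924.4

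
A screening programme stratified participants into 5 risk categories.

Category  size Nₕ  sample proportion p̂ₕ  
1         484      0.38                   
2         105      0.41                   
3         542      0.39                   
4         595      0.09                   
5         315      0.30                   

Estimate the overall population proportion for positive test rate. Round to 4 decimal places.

0.2873

Wₕ = Nₕ/N with N = 2041: 0.2371, 0.0514, 0.2656, 0.2915, 0.1543.
p̂_st = 0.2371·0.38 + 0.0514·0.41 + 0.2656·0.39 + 0.2915·0.09 + 0.1543·0.30 ≈ 0.287310... → 0.2873.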